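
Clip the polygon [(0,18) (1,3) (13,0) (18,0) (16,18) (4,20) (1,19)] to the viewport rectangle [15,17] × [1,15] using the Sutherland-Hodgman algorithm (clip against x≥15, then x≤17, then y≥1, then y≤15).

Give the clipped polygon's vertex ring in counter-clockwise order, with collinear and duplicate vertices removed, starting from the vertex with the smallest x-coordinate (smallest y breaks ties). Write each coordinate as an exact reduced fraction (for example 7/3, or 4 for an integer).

1. After x ≥ 15: [(15,0) (18,0) (16,18) (15,109/6)]
2. After x ≤ 17: [(15,0) (17,0) (17,9) (16,18) (15,109/6)]
3. After y ≥ 1: [(15,1) (17,1) (17,9) (16,18) (15,109/6)]
4. After y ≤ 15: [(15,15) (15,1) (17,1) (17,9) (49/3,15)]
5. Canonical ring: [(15,1) (17,1) (17,9) (49/3,15) (15,15)]

Clipped polygon: [(15,1) (17,1) (17,9) (49/3,15) (15,15)]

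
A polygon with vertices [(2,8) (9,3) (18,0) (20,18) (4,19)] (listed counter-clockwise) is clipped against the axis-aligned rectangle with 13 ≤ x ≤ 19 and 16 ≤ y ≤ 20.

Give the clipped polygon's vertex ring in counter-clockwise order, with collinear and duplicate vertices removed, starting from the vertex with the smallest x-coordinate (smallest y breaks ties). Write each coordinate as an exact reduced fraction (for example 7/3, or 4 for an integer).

Clipped polygon: [(13,16) (19,16) (19,289/16) (13,295/16)]

1. After x ≥ 13: [(13,5/3) (18,0) (20,18) (13,295/16)]
2. After x ≤ 19: [(13,5/3) (18,0) (19,9) (19,289/16) (13,295/16)]
3. After y ≥ 16: [(13,16) (19,16) (19,289/16) (13,295/16)]
4. After y ≤ 20: [(13,16) (19,16) (19,289/16) (13,295/16)]
5. Canonical ring: [(13,16) (19,16) (19,289/16) (13,295/16)]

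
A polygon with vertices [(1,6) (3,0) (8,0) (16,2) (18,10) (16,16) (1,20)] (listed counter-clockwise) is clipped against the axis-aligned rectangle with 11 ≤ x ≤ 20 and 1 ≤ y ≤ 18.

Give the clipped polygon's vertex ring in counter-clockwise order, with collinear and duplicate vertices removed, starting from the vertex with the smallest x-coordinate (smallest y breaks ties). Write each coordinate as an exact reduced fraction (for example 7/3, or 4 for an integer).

1. After x ≥ 11: [(11,3/4) (16,2) (18,10) (16,16) (11,52/3)]
2. After x ≤ 20: [(11,3/4) (16,2) (18,10) (16,16) (11,52/3)]
3. After y ≥ 1: [(11,1) (12,1) (16,2) (18,10) (16,16) (11,52/3)]
4. After y ≤ 18: [(11,1) (12,1) (16,2) (18,10) (16,16) (11,52/3)]
5. Canonical ring: [(11,1) (12,1) (16,2) (18,10) (16,16) (11,52/3)]

Clipped polygon: [(11,1) (12,1) (16,2) (18,10) (16,16) (11,52/3)]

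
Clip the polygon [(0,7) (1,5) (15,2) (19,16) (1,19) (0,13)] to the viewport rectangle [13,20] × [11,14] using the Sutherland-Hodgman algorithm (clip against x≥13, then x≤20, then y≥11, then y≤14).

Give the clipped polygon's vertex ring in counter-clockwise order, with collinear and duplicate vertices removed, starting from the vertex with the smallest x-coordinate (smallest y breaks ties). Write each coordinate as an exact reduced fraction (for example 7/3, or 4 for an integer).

1. After x ≥ 13: [(13,17/7) (15,2) (19,16) (13,17)]
2. After x ≤ 20: [(13,17/7) (15,2) (19,16) (13,17)]
3. After y ≥ 11: [(13,11) (123/7,11) (19,16) (13,17)]
4. After y ≤ 14: [(13,14) (13,11) (123/7,11) (129/7,14)]
5. Canonical ring: [(13,11) (123/7,11) (129/7,14) (13,14)]

Clipped polygon: [(13,11) (123/7,11) (129/7,14) (13,14)]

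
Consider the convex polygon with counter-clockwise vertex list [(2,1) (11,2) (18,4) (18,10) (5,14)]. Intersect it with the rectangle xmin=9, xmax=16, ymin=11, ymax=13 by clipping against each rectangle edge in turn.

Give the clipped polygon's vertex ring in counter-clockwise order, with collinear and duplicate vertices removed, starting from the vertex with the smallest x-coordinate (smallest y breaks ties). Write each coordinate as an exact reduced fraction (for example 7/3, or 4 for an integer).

Clipped polygon: [(9,11) (59/4,11) (9,166/13)]

1. After x ≥ 9: [(9,16/9) (11,2) (18,4) (18,10) (9,166/13)]
2. After x ≤ 16: [(9,16/9) (11,2) (16,24/7) (16,138/13) (9,166/13)]
3. After y ≥ 11: [(9,11) (59/4,11) (9,166/13)]
4. After y ≤ 13: [(9,11) (59/4,11) (9,166/13)]
5. Canonical ring: [(9,11) (59/4,11) (9,166/13)]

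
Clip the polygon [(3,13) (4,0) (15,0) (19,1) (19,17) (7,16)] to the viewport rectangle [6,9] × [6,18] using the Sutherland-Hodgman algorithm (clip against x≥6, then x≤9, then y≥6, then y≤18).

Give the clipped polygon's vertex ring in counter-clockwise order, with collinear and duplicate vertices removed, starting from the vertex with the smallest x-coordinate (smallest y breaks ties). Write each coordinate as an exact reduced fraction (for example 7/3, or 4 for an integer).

1. After x ≥ 6: [(6,61/4) (6,0) (15,0) (19,1) (19,17) (7,16)]
2. After x ≤ 9: [(6,61/4) (6,0) (9,0) (9,97/6) (7,16)]
3. After y ≥ 6: [(6,61/4) (6,6) (9,6) (9,97/6) (7,16)]
4. After y ≤ 18: [(6,61/4) (6,6) (9,6) (9,97/6) (7,16)]
5. Canonical ring: [(6,6) (9,6) (9,97/6) (7,16) (6,61/4)]

Clipped polygon: [(6,6) (9,6) (9,97/6) (7,16) (6,61/4)]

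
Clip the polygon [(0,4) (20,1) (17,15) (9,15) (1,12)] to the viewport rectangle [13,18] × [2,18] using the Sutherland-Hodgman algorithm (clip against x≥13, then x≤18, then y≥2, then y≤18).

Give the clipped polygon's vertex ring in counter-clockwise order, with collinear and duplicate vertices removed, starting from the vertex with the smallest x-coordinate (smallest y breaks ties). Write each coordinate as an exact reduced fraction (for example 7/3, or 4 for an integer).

1. After x ≥ 13: [(13,41/20) (20,1) (17,15) (13,15)]
2. After x ≤ 18: [(13,41/20) (18,13/10) (18,31/3) (17,15) (13,15)]
3. After y ≥ 2: [(13,41/20) (40/3,2) (18,2) (18,31/3) (17,15) (13,15)]
4. After y ≤ 18: [(13,41/20) (40/3,2) (18,2) (18,31/3) (17,15) (13,15)]
5. Canonical ring: [(13,41/20) (40/3,2) (18,2) (18,31/3) (17,15) (13,15)]

Clipped polygon: [(13,41/20) (40/3,2) (18,2) (18,31/3) (17,15) (13,15)]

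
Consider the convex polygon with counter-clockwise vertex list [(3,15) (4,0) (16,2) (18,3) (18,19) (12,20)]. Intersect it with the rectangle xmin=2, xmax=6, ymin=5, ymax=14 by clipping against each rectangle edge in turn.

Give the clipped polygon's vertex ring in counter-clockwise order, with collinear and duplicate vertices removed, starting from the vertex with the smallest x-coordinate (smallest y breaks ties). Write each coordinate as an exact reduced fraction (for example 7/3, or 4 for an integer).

1. After x ≥ 2: [(3,15) (4,0) (16,2) (18,3) (18,19) (12,20)]
2. After x ≤ 6: [(6,50/3) (3,15) (4,0) (6,1/3)]
3. After y ≥ 5: [(6,5) (6,50/3) (3,15) (11/3,5)]
4. After y ≤ 14: [(6,5) (6,14) (46/15,14) (11/3,5)]
5. Canonical ring: [(46/15,14) (11/3,5) (6,5) (6,14)]

Clipped polygon: [(46/15,14) (11/3,5) (6,5) (6,14)]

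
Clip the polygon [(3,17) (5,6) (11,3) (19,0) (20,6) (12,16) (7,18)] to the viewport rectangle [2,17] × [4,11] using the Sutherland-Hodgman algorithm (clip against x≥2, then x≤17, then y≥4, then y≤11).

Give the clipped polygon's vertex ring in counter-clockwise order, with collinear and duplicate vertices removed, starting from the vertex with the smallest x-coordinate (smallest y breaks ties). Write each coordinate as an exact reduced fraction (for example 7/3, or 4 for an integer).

Clipped polygon: [(45/11,11) (5,6) (9,4) (17,4) (17,39/4) (16,11)]

1. After x ≥ 2: [(3,17) (5,6) (11,3) (19,0) (20,6) (12,16) (7,18)]
2. After x ≤ 17: [(3,17) (5,6) (11,3) (17,3/4) (17,39/4) (12,16) (7,18)]
3. After y ≥ 4: [(3,17) (5,6) (9,4) (17,4) (17,39/4) (12,16) (7,18)]
4. After y ≤ 11: [(45/11,11) (5,6) (9,4) (17,4) (17,39/4) (16,11)]
5. Canonical ring: [(45/11,11) (5,6) (9,4) (17,4) (17,39/4) (16,11)]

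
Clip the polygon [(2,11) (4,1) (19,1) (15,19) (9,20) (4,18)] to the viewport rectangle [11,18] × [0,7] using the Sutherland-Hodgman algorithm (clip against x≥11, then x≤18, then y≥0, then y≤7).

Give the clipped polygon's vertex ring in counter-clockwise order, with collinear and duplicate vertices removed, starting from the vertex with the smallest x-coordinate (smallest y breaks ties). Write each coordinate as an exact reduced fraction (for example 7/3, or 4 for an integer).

Clipped polygon: [(11,1) (18,1) (18,11/2) (53/3,7) (11,7)]

1. After x ≥ 11: [(11,1) (19,1) (15,19) (11,59/3)]
2. After x ≤ 18: [(11,1) (18,1) (18,11/2) (15,19) (11,59/3)]
3. After y ≥ 0: [(11,1) (18,1) (18,11/2) (15,19) (11,59/3)]
4. After y ≤ 7: [(11,7) (11,1) (18,1) (18,11/2) (53/3,7)]
5. Canonical ring: [(11,1) (18,1) (18,11/2) (53/3,7) (11,7)]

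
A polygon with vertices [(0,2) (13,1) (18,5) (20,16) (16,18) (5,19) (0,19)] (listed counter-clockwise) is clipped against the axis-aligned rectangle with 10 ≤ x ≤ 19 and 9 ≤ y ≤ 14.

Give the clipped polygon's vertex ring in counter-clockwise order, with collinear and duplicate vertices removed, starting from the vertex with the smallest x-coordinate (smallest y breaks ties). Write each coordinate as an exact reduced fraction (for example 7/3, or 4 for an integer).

1. After x ≥ 10: [(10,16/13) (13,1) (18,5) (20,16) (16,18) (10,204/11)]
2. After x ≤ 19: [(10,16/13) (13,1) (18,5) (19,21/2) (19,33/2) (16,18) (10,204/11)]
3. After y ≥ 9: [(10,9) (206/11,9) (19,21/2) (19,33/2) (16,18) (10,204/11)]
4. After y ≤ 14: [(10,14) (10,9) (206/11,9) (19,21/2) (19,14)]
5. Canonical ring: [(10,9) (206/11,9) (19,21/2) (19,14) (10,14)]

Clipped polygon: [(10,9) (206/11,9) (19,21/2) (19,14) (10,14)]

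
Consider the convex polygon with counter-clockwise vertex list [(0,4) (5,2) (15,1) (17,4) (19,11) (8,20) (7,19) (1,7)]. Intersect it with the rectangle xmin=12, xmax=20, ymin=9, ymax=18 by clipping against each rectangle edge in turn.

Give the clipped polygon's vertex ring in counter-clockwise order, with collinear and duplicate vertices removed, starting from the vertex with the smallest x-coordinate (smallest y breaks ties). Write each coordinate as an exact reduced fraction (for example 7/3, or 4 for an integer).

Clipped polygon: [(12,9) (129/7,9) (19,11) (12,184/11)]

1. After x ≥ 12: [(12,13/10) (15,1) (17,4) (19,11) (12,184/11)]
2. After x ≤ 20: [(12,13/10) (15,1) (17,4) (19,11) (12,184/11)]
3. After y ≥ 9: [(12,9) (129/7,9) (19,11) (12,184/11)]
4. After y ≤ 18: [(12,9) (129/7,9) (19,11) (12,184/11)]
5. Canonical ring: [(12,9) (129/7,9) (19,11) (12,184/11)]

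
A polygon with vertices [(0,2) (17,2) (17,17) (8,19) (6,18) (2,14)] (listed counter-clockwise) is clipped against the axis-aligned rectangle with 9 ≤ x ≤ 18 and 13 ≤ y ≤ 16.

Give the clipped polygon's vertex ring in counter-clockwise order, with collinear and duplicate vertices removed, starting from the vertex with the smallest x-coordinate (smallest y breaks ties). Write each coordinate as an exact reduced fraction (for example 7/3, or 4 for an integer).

1. After x ≥ 9: [(9,2) (17,2) (17,17) (9,169/9)]
2. After x ≤ 18: [(9,2) (17,2) (17,17) (9,169/9)]
3. After y ≥ 13: [(9,13) (17,13) (17,17) (9,169/9)]
4. After y ≤ 16: [(9,16) (9,13) (17,13) (17,16)]
5. Canonical ring: [(9,13) (17,13) (17,16) (9,16)]

Clipped polygon: [(9,13) (17,13) (17,16) (9,16)]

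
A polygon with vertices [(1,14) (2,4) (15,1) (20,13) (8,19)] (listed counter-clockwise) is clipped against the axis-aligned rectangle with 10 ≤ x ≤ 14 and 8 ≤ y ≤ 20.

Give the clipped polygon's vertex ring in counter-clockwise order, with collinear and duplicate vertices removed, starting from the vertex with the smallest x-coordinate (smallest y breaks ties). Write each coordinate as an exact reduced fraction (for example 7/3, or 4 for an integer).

Clipped polygon: [(10,8) (14,8) (14,16) (10,18)]

1. After x ≥ 10: [(10,28/13) (15,1) (20,13) (10,18)]
2. After x ≤ 14: [(10,28/13) (14,16/13) (14,16) (10,18)]
3. After y ≥ 8: [(10,8) (14,8) (14,16) (10,18)]
4. After y ≤ 20: [(10,8) (14,8) (14,16) (10,18)]
5. Canonical ring: [(10,8) (14,8) (14,16) (10,18)]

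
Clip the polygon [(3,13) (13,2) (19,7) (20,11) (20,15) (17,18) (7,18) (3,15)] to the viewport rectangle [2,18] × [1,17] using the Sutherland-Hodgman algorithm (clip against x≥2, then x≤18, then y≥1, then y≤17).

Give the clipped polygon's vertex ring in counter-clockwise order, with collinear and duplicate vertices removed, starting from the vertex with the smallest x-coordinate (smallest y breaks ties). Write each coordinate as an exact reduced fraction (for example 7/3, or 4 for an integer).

Clipped polygon: [(3,13) (13,2) (18,37/6) (18,17) (17/3,17) (3,15)]

1. After x ≥ 2: [(3,13) (13,2) (19,7) (20,11) (20,15) (17,18) (7,18) (3,15)]
2. After x ≤ 18: [(3,13) (13,2) (18,37/6) (18,17) (17,18) (7,18) (3,15)]
3. After y ≥ 1: [(3,13) (13,2) (18,37/6) (18,17) (17,18) (7,18) (3,15)]
4. After y ≤ 17: [(3,13) (13,2) (18,37/6) (18,17) (18,17) (17/3,17) (3,15)]
5. Canonical ring: [(3,13) (13,2) (18,37/6) (18,17) (17/3,17) (3,15)]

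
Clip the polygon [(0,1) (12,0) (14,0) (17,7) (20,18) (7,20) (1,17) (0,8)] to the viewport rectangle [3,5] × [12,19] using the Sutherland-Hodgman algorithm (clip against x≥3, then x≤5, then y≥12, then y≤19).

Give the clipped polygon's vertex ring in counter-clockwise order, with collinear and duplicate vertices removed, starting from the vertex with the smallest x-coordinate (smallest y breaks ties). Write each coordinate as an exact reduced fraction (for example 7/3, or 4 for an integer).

1. After x ≥ 3: [(3,3/4) (12,0) (14,0) (17,7) (20,18) (7,20) (3,18)]
2. After x ≤ 5: [(3,3/4) (5,7/12) (5,19) (3,18)]
3. After y ≥ 12: [(3,12) (5,12) (5,19) (3,18)]
4. After y ≤ 19: [(3,12) (5,12) (5,19) (3,18)]
5. Canonical ring: [(3,12) (5,12) (5,19) (3,18)]

Clipped polygon: [(3,12) (5,12) (5,19) (3,18)]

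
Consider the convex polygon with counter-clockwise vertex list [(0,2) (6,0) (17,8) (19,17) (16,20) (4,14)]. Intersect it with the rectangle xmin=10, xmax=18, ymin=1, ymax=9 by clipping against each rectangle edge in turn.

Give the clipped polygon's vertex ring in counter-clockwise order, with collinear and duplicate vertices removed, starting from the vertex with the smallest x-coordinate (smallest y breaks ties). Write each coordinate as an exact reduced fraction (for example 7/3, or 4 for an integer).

Clipped polygon: [(10,32/11) (17,8) (155/9,9) (10,9)]

1. After x ≥ 10: [(10,32/11) (17,8) (19,17) (16,20) (10,17)]
2. After x ≤ 18: [(10,32/11) (17,8) (18,25/2) (18,18) (16,20) (10,17)]
3. After y ≥ 1: [(10,32/11) (17,8) (18,25/2) (18,18) (16,20) (10,17)]
4. After y ≤ 9: [(10,9) (10,32/11) (17,8) (155/9,9)]
5. Canonical ring: [(10,32/11) (17,8) (155/9,9) (10,9)]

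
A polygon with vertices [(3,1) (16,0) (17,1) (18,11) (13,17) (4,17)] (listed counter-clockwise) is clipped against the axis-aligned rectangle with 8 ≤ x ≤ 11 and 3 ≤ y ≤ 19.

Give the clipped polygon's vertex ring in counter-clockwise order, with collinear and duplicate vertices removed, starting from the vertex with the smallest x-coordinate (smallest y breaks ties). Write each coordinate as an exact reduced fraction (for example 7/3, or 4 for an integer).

Clipped polygon: [(8,3) (11,3) (11,17) (8,17)]

1. After x ≥ 8: [(8,8/13) (16,0) (17,1) (18,11) (13,17) (8,17)]
2. After x ≤ 11: [(8,8/13) (11,5/13) (11,17) (8,17)]
3. After y ≥ 3: [(8,3) (11,3) (11,17) (8,17)]
4. After y ≤ 19: [(8,3) (11,3) (11,17) (8,17)]
5. Canonical ring: [(8,3) (11,3) (11,17) (8,17)]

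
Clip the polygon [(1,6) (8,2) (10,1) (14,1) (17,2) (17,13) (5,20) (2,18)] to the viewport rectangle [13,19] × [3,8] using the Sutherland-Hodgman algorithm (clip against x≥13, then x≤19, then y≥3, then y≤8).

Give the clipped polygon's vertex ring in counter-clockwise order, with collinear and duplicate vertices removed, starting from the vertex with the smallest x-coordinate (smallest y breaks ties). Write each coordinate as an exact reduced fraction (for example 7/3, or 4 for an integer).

Clipped polygon: [(13,3) (17,3) (17,8) (13,8)]

1. After x ≥ 13: [(13,1) (14,1) (17,2) (17,13) (13,46/3)]
2. After x ≤ 19: [(13,1) (14,1) (17,2) (17,13) (13,46/3)]
3. After y ≥ 3: [(13,3) (17,3) (17,13) (13,46/3)]
4. After y ≤ 8: [(13,8) (13,3) (17,3) (17,8)]
5. Canonical ring: [(13,3) (17,3) (17,8) (13,8)]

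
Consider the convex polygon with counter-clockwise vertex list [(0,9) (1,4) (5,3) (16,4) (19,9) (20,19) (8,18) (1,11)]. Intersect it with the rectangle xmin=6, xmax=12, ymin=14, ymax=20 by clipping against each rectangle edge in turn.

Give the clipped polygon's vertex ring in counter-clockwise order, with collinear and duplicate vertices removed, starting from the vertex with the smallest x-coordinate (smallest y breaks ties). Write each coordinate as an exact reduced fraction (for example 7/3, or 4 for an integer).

Clipped polygon: [(6,14) (12,14) (12,55/3) (8,18) (6,16)]

1. After x ≥ 6: [(6,34/11) (16,4) (19,9) (20,19) (8,18) (6,16)]
2. After x ≤ 12: [(6,34/11) (12,40/11) (12,55/3) (8,18) (6,16)]
3. After y ≥ 14: [(6,14) (12,14) (12,55/3) (8,18) (6,16)]
4. After y ≤ 20: [(6,14) (12,14) (12,55/3) (8,18) (6,16)]
5. Canonical ring: [(6,14) (12,14) (12,55/3) (8,18) (6,16)]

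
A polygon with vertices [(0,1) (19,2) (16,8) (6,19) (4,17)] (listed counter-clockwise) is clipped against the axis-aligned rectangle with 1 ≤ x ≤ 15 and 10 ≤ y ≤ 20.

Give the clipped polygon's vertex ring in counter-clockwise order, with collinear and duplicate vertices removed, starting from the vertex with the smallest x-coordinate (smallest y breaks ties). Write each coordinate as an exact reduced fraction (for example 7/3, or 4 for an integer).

1. After x ≥ 1: [(1,5) (1,20/19) (19,2) (16,8) (6,19) (4,17)]
2. After x ≤ 15: [(1,5) (1,20/19) (15,34/19) (15,91/10) (6,19) (4,17)]
3. After y ≥ 10: [(9/4,10) (156/11,10) (6,19) (4,17)]
4. After y ≤ 20: [(9/4,10) (156/11,10) (6,19) (4,17)]
5. Canonical ring: [(9/4,10) (156/11,10) (6,19) (4,17)]

Clipped polygon: [(9/4,10) (156/11,10) (6,19) (4,17)]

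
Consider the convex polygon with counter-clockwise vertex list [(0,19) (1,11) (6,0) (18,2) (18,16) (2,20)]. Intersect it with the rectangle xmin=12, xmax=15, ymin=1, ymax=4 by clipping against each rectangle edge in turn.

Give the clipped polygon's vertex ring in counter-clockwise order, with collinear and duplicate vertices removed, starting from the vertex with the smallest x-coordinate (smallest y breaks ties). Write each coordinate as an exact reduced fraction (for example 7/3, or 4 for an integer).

1. After x ≥ 12: [(12,1) (18,2) (18,16) (12,35/2)]
2. After x ≤ 15: [(12,1) (15,3/2) (15,67/4) (12,35/2)]
3. After y ≥ 1: [(12,1) (15,3/2) (15,67/4) (12,35/2)]
4. After y ≤ 4: [(12,4) (12,1) (15,3/2) (15,4)]
5. Canonical ring: [(12,1) (15,3/2) (15,4) (12,4)]

Clipped polygon: [(12,1) (15,3/2) (15,4) (12,4)]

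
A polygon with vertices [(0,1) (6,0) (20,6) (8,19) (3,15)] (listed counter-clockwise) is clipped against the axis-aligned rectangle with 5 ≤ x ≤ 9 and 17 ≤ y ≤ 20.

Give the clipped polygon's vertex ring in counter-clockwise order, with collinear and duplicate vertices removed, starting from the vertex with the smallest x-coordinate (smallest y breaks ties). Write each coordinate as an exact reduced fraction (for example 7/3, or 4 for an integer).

Clipped polygon: [(11/2,17) (9,17) (9,215/12) (8,19)]

1. After x ≥ 5: [(5,1/6) (6,0) (20,6) (8,19) (5,83/5)]
2. After x ≤ 9: [(5,1/6) (6,0) (9,9/7) (9,215/12) (8,19) (5,83/5)]
3. After y ≥ 17: [(9,17) (9,215/12) (8,19) (11/2,17)]
4. After y ≤ 20: [(9,17) (9,215/12) (8,19) (11/2,17)]
5. Canonical ring: [(11/2,17) (9,17) (9,215/12) (8,19)]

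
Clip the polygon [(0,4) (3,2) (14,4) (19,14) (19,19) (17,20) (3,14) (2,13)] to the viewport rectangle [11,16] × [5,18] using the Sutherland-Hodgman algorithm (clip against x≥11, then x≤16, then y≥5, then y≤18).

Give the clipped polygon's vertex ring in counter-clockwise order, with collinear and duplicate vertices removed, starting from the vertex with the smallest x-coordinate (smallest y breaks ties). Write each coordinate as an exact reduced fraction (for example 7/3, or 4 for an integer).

1. After x ≥ 11: [(11,38/11) (14,4) (19,14) (19,19) (17,20) (11,122/7)]
2. After x ≤ 16: [(11,38/11) (14,4) (16,8) (16,137/7) (11,122/7)]
3. After y ≥ 5: [(11,5) (29/2,5) (16,8) (16,137/7) (11,122/7)]
4. After y ≤ 18: [(11,5) (29/2,5) (16,8) (16,18) (37/3,18) (11,122/7)]
5. Canonical ring: [(11,5) (29/2,5) (16,8) (16,18) (37/3,18) (11,122/7)]

Clipped polygon: [(11,5) (29/2,5) (16,8) (16,18) (37/3,18) (11,122/7)]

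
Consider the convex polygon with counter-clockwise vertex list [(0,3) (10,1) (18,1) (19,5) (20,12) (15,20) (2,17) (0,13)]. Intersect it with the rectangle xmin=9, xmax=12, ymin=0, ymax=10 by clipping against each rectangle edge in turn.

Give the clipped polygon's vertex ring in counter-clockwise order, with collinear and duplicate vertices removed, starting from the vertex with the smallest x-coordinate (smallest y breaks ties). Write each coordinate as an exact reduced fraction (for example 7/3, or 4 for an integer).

1. After x ≥ 9: [(9,6/5) (10,1) (18,1) (19,5) (20,12) (15,20) (9,242/13)]
2. After x ≤ 12: [(9,6/5) (10,1) (12,1) (12,251/13) (9,242/13)]
3. After y ≥ 0: [(9,6/5) (10,1) (12,1) (12,251/13) (9,242/13)]
4. After y ≤ 10: [(9,10) (9,6/5) (10,1) (12,1) (12,10)]
5. Canonical ring: [(9,6/5) (10,1) (12,1) (12,10) (9,10)]

Clipped polygon: [(9,6/5) (10,1) (12,1) (12,10) (9,10)]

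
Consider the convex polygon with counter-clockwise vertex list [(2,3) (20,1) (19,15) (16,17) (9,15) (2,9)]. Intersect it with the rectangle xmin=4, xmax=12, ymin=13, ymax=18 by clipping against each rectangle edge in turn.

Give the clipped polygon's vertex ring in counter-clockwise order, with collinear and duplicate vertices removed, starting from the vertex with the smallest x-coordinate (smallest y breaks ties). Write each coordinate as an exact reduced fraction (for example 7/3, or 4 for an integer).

Clipped polygon: [(20/3,13) (12,13) (12,111/7) (9,15)]

1. After x ≥ 4: [(4,25/9) (20,1) (19,15) (16,17) (9,15) (4,75/7)]
2. After x ≤ 12: [(4,25/9) (12,17/9) (12,111/7) (9,15) (4,75/7)]
3. After y ≥ 13: [(12,13) (12,111/7) (9,15) (20/3,13)]
4. After y ≤ 18: [(12,13) (12,111/7) (9,15) (20/3,13)]
5. Canonical ring: [(20/3,13) (12,13) (12,111/7) (9,15)]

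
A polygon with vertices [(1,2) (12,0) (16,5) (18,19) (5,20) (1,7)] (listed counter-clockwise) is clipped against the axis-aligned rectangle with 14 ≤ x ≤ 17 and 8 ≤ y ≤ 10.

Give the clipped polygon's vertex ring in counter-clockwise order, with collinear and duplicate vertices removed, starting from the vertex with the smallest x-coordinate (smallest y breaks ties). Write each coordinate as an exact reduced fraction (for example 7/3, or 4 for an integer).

Clipped polygon: [(14,8) (115/7,8) (117/7,10) (14,10)]

1. After x ≥ 14: [(14,5/2) (16,5) (18,19) (14,251/13)]
2. After x ≤ 17: [(14,5/2) (16,5) (17,12) (17,248/13) (14,251/13)]
3. After y ≥ 8: [(14,8) (115/7,8) (17,12) (17,248/13) (14,251/13)]
4. After y ≤ 10: [(14,10) (14,8) (115/7,8) (117/7,10)]
5. Canonical ring: [(14,8) (115/7,8) (117/7,10) (14,10)]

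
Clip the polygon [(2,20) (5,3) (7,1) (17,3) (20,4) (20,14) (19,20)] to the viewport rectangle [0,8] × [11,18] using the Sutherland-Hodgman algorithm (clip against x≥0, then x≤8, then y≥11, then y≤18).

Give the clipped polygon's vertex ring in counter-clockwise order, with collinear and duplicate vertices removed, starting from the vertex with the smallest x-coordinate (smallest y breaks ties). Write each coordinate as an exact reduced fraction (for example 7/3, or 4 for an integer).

1. After x ≥ 0: [(2,20) (5,3) (7,1) (17,3) (20,4) (20,14) (19,20)]
2. After x ≤ 8: [(8,20) (2,20) (5,3) (7,1) (8,6/5)]
3. After y ≥ 11: [(8,11) (8,20) (2,20) (61/17,11)]
4. After y ≤ 18: [(8,11) (8,18) (40/17,18) (61/17,11)]
5. Canonical ring: [(40/17,18) (61/17,11) (8,11) (8,18)]

Clipped polygon: [(40/17,18) (61/17,11) (8,11) (8,18)]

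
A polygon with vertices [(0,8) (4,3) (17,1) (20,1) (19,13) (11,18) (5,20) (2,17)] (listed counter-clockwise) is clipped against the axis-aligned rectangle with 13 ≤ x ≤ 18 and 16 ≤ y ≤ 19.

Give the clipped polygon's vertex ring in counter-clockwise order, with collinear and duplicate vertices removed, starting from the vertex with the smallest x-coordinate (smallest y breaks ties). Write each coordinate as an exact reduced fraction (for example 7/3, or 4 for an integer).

Clipped polygon: [(13,16) (71/5,16) (13,67/4)]

1. After x ≥ 13: [(13,21/13) (17,1) (20,1) (19,13) (13,67/4)]
2. After x ≤ 18: [(13,21/13) (17,1) (18,1) (18,109/8) (13,67/4)]
3. After y ≥ 16: [(13,16) (71/5,16) (13,67/4)]
4. After y ≤ 19: [(13,16) (71/5,16) (13,67/4)]
5. Canonical ring: [(13,16) (71/5,16) (13,67/4)]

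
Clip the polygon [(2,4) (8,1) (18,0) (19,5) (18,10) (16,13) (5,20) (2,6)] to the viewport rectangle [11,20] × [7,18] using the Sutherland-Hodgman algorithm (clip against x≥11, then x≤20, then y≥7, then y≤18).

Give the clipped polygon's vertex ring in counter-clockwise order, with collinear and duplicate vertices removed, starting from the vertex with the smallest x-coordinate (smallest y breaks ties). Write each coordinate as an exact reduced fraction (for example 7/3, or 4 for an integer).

1. After x ≥ 11: [(11,7/10) (18,0) (19,5) (18,10) (16,13) (11,178/11)]
2. After x ≤ 20: [(11,7/10) (18,0) (19,5) (18,10) (16,13) (11,178/11)]
3. After y ≥ 7: [(11,7) (93/5,7) (18,10) (16,13) (11,178/11)]
4. After y ≤ 18: [(11,7) (93/5,7) (18,10) (16,13) (11,178/11)]
5. Canonical ring: [(11,7) (93/5,7) (18,10) (16,13) (11,178/11)]

Clipped polygon: [(11,7) (93/5,7) (18,10) (16,13) (11,178/11)]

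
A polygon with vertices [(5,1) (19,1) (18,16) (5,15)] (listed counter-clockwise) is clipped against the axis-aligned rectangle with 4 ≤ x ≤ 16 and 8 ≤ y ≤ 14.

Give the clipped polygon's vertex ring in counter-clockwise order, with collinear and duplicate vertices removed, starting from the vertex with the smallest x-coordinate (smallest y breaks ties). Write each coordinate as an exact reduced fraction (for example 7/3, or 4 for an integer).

Clipped polygon: [(5,8) (16,8) (16,14) (5,14)]

1. After x ≥ 4: [(5,1) (19,1) (18,16) (5,15)]
2. After x ≤ 16: [(5,1) (16,1) (16,206/13) (5,15)]
3. After y ≥ 8: [(5,8) (16,8) (16,206/13) (5,15)]
4. After y ≤ 14: [(5,14) (5,8) (16,8) (16,14)]
5. Canonical ring: [(5,8) (16,8) (16,14) (5,14)]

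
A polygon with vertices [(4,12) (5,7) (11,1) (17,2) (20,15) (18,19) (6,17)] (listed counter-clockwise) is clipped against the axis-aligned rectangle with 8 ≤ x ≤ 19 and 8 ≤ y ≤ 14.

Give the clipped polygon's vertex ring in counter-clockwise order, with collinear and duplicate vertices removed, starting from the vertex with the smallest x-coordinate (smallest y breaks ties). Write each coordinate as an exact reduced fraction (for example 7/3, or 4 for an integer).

Clipped polygon: [(8,8) (239/13,8) (19,32/3) (19,14) (8,14)]

1. After x ≥ 8: [(8,4) (11,1) (17,2) (20,15) (18,19) (8,52/3)]
2. After x ≤ 19: [(8,4) (11,1) (17,2) (19,32/3) (19,17) (18,19) (8,52/3)]
3. After y ≥ 8: [(8,8) (239/13,8) (19,32/3) (19,17) (18,19) (8,52/3)]
4. After y ≤ 14: [(8,14) (8,8) (239/13,8) (19,32/3) (19,14)]
5. Canonical ring: [(8,8) (239/13,8) (19,32/3) (19,14) (8,14)]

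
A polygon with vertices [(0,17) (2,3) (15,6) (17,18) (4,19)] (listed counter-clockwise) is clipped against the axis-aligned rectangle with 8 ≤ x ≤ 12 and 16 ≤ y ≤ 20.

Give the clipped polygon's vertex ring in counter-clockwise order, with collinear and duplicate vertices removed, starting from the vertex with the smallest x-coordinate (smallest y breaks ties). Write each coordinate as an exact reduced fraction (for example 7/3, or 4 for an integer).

1. After x ≥ 8: [(8,57/13) (15,6) (17,18) (8,243/13)]
2. After x ≤ 12: [(8,57/13) (12,69/13) (12,239/13) (8,243/13)]
3. After y ≥ 16: [(8,16) (12,16) (12,239/13) (8,243/13)]
4. After y ≤ 20: [(8,16) (12,16) (12,239/13) (8,243/13)]
5. Canonical ring: [(8,16) (12,16) (12,239/13) (8,243/13)]

Clipped polygon: [(8,16) (12,16) (12,239/13) (8,243/13)]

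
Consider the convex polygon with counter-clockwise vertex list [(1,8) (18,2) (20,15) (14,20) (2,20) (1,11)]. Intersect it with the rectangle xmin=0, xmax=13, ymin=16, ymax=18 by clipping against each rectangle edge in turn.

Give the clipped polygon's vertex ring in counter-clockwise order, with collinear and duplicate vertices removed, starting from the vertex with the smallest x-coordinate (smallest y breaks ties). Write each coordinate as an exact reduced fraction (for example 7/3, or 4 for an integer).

Clipped polygon: [(14/9,16) (13,16) (13,18) (16/9,18)]

1. After x ≥ 0: [(1,8) (18,2) (20,15) (14,20) (2,20) (1,11)]
2. After x ≤ 13: [(1,8) (13,64/17) (13,20) (2,20) (1,11)]
3. After y ≥ 16: [(13,16) (13,20) (2,20) (14/9,16)]
4. After y ≤ 18: [(13,16) (13,18) (16/9,18) (14/9,16)]
5. Canonical ring: [(14/9,16) (13,16) (13,18) (16/9,18)]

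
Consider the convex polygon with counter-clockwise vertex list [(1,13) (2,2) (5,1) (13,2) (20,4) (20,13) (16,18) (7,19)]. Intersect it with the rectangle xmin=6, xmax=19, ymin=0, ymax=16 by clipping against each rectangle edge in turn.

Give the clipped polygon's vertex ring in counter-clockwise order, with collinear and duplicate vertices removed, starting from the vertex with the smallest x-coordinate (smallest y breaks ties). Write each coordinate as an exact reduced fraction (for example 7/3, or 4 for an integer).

Clipped polygon: [(6,9/8) (13,2) (19,26/7) (19,57/4) (88/5,16) (6,16)]

1. After x ≥ 6: [(6,18) (6,9/8) (13,2) (20,4) (20,13) (16,18) (7,19)]
2. After x ≤ 19: [(6,18) (6,9/8) (13,2) (19,26/7) (19,57/4) (16,18) (7,19)]
3. After y ≥ 0: [(6,18) (6,9/8) (13,2) (19,26/7) (19,57/4) (16,18) (7,19)]
4. After y ≤ 16: [(6,16) (6,9/8) (13,2) (19,26/7) (19,57/4) (88/5,16)]
5. Canonical ring: [(6,9/8) (13,2) (19,26/7) (19,57/4) (88/5,16) (6,16)]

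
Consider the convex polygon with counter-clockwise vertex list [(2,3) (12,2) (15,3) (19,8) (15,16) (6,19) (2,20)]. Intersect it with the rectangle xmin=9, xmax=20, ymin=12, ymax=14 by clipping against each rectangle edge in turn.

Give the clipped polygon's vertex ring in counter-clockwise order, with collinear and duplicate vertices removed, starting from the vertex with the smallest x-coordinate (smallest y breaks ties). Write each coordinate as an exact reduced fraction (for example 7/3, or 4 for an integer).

Clipped polygon: [(9,12) (17,12) (16,14) (9,14)]

1. After x ≥ 9: [(9,23/10) (12,2) (15,3) (19,8) (15,16) (9,18)]
2. After x ≤ 20: [(9,23/10) (12,2) (15,3) (19,8) (15,16) (9,18)]
3. After y ≥ 12: [(9,12) (17,12) (15,16) (9,18)]
4. After y ≤ 14: [(9,14) (9,12) (17,12) (16,14)]
5. Canonical ring: [(9,12) (17,12) (16,14) (9,14)]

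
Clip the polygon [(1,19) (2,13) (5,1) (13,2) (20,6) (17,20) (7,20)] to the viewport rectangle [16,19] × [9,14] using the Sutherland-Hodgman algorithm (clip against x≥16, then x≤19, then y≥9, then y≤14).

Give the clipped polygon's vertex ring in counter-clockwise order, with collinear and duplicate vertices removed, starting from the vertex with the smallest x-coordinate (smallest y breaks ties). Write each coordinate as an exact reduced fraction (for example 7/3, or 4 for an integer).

Clipped polygon: [(16,9) (19,9) (19,32/3) (128/7,14) (16,14)]

1. After x ≥ 16: [(16,26/7) (20,6) (17,20) (16,20)]
2. After x ≤ 19: [(16,26/7) (19,38/7) (19,32/3) (17,20) (16,20)]
3. After y ≥ 9: [(16,9) (19,9) (19,32/3) (17,20) (16,20)]
4. After y ≤ 14: [(16,14) (16,9) (19,9) (19,32/3) (128/7,14)]
5. Canonical ring: [(16,9) (19,9) (19,32/3) (128/7,14) (16,14)]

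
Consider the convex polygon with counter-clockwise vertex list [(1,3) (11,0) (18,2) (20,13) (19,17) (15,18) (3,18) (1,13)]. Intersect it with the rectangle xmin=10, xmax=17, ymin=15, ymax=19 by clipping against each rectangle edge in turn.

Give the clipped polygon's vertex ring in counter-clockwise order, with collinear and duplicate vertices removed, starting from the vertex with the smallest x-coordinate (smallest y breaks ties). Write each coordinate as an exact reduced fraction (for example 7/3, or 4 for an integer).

1. After x ≥ 10: [(10,3/10) (11,0) (18,2) (20,13) (19,17) (15,18) (10,18)]
2. After x ≤ 17: [(10,3/10) (11,0) (17,12/7) (17,35/2) (15,18) (10,18)]
3. After y ≥ 15: [(10,15) (17,15) (17,35/2) (15,18) (10,18)]
4. After y ≤ 19: [(10,15) (17,15) (17,35/2) (15,18) (10,18)]
5. Canonical ring: [(10,15) (17,15) (17,35/2) (15,18) (10,18)]

Clipped polygon: [(10,15) (17,15) (17,35/2) (15,18) (10,18)]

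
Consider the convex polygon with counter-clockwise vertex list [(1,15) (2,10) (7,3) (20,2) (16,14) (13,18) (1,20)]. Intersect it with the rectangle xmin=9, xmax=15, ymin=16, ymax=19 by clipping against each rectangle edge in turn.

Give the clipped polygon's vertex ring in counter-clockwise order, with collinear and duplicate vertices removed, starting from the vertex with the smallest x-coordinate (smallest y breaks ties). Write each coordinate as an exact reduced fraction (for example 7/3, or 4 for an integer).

1. After x ≥ 9: [(9,37/13) (20,2) (16,14) (13,18) (9,56/3)]
2. After x ≤ 15: [(9,37/13) (15,31/13) (15,46/3) (13,18) (9,56/3)]
3. After y ≥ 16: [(9,16) (29/2,16) (13,18) (9,56/3)]
4. After y ≤ 19: [(9,16) (29/2,16) (13,18) (9,56/3)]
5. Canonical ring: [(9,16) (29/2,16) (13,18) (9,56/3)]

Clipped polygon: [(9,16) (29/2,16) (13,18) (9,56/3)]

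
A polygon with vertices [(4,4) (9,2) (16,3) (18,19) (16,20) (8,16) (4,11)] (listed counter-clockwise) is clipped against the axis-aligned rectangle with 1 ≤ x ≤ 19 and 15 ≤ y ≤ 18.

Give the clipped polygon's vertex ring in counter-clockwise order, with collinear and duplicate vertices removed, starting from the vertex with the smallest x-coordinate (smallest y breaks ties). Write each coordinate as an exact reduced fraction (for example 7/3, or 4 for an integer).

Clipped polygon: [(36/5,15) (35/2,15) (143/8,18) (12,18) (8,16)]

1. After x ≥ 1: [(4,4) (9,2) (16,3) (18,19) (16,20) (8,16) (4,11)]
2. After x ≤ 19: [(4,4) (9,2) (16,3) (18,19) (16,20) (8,16) (4,11)]
3. After y ≥ 15: [(35/2,15) (18,19) (16,20) (8,16) (36/5,15)]
4. After y ≤ 18: [(35/2,15) (143/8,18) (12,18) (8,16) (36/5,15)]
5. Canonical ring: [(36/5,15) (35/2,15) (143/8,18) (12,18) (8,16)]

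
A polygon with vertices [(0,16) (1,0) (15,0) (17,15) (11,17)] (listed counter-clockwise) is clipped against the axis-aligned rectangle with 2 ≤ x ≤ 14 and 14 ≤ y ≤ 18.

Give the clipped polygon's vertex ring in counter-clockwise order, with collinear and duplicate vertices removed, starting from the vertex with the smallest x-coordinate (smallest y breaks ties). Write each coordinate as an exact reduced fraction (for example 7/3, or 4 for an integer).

1. After x ≥ 2: [(2,178/11) (2,0) (15,0) (17,15) (11,17)]
2. After x ≤ 14: [(2,178/11) (2,0) (14,0) (14,16) (11,17)]
3. After y ≥ 14: [(2,178/11) (2,14) (14,14) (14,16) (11,17)]
4. After y ≤ 18: [(2,178/11) (2,14) (14,14) (14,16) (11,17)]
5. Canonical ring: [(2,14) (14,14) (14,16) (11,17) (2,178/11)]

Clipped polygon: [(2,14) (14,14) (14,16) (11,17) (2,178/11)]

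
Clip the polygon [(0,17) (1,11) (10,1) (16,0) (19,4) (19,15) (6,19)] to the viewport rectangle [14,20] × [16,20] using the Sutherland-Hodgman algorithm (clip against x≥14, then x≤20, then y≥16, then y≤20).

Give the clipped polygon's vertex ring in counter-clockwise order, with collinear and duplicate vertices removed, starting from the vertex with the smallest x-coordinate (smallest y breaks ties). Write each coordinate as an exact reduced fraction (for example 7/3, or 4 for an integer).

1. After x ≥ 14: [(14,1/3) (16,0) (19,4) (19,15) (14,215/13)]
2. After x ≤ 20: [(14,1/3) (16,0) (19,4) (19,15) (14,215/13)]
3. After y ≥ 16: [(14,16) (63/4,16) (14,215/13)]
4. After y ≤ 20: [(14,16) (63/4,16) (14,215/13)]
5. Canonical ring: [(14,16) (63/4,16) (14,215/13)]

Clipped polygon: [(14,16) (63/4,16) (14,215/13)]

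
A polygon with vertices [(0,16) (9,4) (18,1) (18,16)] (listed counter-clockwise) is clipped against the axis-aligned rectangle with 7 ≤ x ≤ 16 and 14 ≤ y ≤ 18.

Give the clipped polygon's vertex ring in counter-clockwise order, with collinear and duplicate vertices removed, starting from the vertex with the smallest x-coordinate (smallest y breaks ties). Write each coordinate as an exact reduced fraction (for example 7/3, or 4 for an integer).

Clipped polygon: [(7,14) (16,14) (16,16) (7,16)]

1. After x ≥ 7: [(7,16) (7,20/3) (9,4) (18,1) (18,16)]
2. After x ≤ 16: [(16,16) (7,16) (7,20/3) (9,4) (16,5/3)]
3. After y ≥ 14: [(16,14) (16,16) (7,16) (7,14)]
4. After y ≤ 18: [(16,14) (16,16) (7,16) (7,14)]
5. Canonical ring: [(7,14) (16,14) (16,16) (7,16)]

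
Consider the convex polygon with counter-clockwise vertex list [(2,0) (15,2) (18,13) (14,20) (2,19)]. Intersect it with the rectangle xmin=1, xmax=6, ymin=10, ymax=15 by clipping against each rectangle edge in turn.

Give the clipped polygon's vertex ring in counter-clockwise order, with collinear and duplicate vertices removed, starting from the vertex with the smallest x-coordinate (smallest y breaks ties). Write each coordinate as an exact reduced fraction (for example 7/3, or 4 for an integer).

1. After x ≥ 1: [(2,0) (15,2) (18,13) (14,20) (2,19)]
2. After x ≤ 6: [(2,0) (6,8/13) (6,58/3) (2,19)]
3. After y ≥ 10: [(2,10) (6,10) (6,58/3) (2,19)]
4. After y ≤ 15: [(2,15) (2,10) (6,10) (6,15)]
5. Canonical ring: [(2,10) (6,10) (6,15) (2,15)]

Clipped polygon: [(2,10) (6,10) (6,15) (2,15)]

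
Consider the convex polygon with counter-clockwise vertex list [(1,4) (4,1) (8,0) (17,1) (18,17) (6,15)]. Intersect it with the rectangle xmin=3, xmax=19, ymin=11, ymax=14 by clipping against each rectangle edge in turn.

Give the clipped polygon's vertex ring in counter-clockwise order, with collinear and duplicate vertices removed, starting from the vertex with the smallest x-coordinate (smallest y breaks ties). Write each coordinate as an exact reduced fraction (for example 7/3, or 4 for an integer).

1. After x ≥ 3: [(3,42/5) (3,2) (4,1) (8,0) (17,1) (18,17) (6,15)]
2. After x ≤ 19: [(3,42/5) (3,2) (4,1) (8,0) (17,1) (18,17) (6,15)]
3. After y ≥ 11: [(46/11,11) (141/8,11) (18,17) (6,15)]
4. After y ≤ 14: [(61/11,14) (46/11,11) (141/8,11) (285/16,14)]
5. Canonical ring: [(46/11,11) (141/8,11) (285/16,14) (61/11,14)]

Clipped polygon: [(46/11,11) (141/8,11) (285/16,14) (61/11,14)]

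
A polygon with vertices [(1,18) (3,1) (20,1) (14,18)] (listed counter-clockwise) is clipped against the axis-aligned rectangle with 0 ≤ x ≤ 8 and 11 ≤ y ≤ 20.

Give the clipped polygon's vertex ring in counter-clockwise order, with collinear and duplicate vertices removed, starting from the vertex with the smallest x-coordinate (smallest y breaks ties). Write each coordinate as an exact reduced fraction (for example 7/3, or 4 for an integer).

Clipped polygon: [(1,18) (31/17,11) (8,11) (8,18)]

1. After x ≥ 0: [(1,18) (3,1) (20,1) (14,18)]
2. After x ≤ 8: [(8,18) (1,18) (3,1) (8,1)]
3. After y ≥ 11: [(8,11) (8,18) (1,18) (31/17,11)]
4. After y ≤ 20: [(8,11) (8,18) (1,18) (31/17,11)]
5. Canonical ring: [(1,18) (31/17,11) (8,11) (8,18)]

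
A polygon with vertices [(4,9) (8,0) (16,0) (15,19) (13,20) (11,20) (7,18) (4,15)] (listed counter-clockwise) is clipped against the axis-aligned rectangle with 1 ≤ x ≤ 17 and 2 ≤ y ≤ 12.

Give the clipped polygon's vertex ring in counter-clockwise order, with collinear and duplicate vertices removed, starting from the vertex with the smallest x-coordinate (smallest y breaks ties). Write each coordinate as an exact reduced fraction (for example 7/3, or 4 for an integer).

Clipped polygon: [(4,9) (64/9,2) (302/19,2) (292/19,12) (4,12)]

1. After x ≥ 1: [(4,9) (8,0) (16,0) (15,19) (13,20) (11,20) (7,18) (4,15)]
2. After x ≤ 17: [(4,9) (8,0) (16,0) (15,19) (13,20) (11,20) (7,18) (4,15)]
3. After y ≥ 2: [(4,9) (64/9,2) (302/19,2) (15,19) (13,20) (11,20) (7,18) (4,15)]
4. After y ≤ 12: [(4,12) (4,9) (64/9,2) (302/19,2) (292/19,12)]
5. Canonical ring: [(4,9) (64/9,2) (302/19,2) (292/19,12) (4,12)]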